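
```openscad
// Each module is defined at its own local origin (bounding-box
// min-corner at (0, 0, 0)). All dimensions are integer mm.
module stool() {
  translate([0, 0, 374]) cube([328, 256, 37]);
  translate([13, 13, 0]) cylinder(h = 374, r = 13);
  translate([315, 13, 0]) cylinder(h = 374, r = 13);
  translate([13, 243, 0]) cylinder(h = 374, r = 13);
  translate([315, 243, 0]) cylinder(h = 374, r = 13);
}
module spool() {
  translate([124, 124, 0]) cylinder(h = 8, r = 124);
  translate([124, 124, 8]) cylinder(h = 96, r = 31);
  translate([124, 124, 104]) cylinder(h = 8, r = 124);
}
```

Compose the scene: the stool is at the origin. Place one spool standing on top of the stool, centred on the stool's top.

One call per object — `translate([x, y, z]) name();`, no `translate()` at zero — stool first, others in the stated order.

stool();
translate([40, 4, 411]) spool();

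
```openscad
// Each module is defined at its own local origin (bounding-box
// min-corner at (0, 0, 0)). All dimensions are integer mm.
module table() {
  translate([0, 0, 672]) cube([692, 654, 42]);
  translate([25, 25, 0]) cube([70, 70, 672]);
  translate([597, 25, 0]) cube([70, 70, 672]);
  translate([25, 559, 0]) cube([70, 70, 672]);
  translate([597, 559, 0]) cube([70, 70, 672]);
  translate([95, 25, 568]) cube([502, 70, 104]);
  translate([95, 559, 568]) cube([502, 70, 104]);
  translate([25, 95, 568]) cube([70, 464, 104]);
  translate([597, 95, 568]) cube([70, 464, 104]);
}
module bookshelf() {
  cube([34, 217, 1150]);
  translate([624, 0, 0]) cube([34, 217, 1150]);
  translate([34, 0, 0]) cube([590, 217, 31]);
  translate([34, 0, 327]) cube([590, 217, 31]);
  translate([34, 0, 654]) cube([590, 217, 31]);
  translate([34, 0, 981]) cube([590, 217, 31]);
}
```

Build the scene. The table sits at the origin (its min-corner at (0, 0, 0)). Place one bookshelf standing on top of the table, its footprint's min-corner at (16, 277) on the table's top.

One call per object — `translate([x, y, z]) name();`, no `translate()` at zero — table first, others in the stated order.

table();
translate([16, 277, 714]) bookshelf();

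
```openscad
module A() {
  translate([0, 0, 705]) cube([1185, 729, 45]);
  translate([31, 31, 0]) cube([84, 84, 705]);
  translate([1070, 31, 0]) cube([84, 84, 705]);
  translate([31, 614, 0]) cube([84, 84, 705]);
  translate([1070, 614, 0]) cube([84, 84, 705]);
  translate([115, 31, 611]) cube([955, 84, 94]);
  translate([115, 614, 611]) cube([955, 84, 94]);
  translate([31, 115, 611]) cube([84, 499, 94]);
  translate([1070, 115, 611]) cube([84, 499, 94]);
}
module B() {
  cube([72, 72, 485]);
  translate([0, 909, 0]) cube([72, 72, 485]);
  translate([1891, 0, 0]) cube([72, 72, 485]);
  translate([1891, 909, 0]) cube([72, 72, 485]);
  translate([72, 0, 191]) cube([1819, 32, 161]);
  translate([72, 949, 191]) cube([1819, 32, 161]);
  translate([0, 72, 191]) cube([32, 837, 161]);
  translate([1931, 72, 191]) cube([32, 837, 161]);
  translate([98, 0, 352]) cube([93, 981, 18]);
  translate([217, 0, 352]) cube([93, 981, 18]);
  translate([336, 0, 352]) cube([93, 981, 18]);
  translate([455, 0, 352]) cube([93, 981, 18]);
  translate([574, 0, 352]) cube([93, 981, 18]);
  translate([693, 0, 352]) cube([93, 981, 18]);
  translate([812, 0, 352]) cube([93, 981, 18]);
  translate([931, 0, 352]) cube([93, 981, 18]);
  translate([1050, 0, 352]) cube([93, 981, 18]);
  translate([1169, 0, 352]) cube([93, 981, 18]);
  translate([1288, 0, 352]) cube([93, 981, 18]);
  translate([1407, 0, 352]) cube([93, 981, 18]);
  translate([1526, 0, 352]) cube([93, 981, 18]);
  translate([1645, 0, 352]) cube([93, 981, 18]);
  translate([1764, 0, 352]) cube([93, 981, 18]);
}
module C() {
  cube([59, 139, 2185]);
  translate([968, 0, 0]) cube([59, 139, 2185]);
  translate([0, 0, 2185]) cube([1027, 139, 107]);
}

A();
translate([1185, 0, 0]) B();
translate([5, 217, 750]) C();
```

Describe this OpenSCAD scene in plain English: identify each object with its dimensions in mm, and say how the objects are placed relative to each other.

A is a table with a 1185×729 mm rectangular top, 45 mm thick, top surface at z = 750 mm, supported by four 84×84 mm square legs, each inset 31 mm from the nearest pair of top edges, running from the floor. Four apron rails, 84 mm thick and 94 mm tall, run between adjacent legs with their top edges flush with the underside of the top and their outer faces flush with the legs' outer faces.

B is a bed frame 1963 mm long (x) by 981 mm wide (y). Four 72×72 mm corner posts, 485 mm tall, at the corners of the footprint. Four rails of 32 mm thickness and 161 mm height run between adjacent posts with their undersides at z = 191 mm, their outer faces flush with the outside of the frame (the two x-running rails run between the posts' inner faces; the two y-running rails run between the posts' inner faces). 15 slats, each 93 mm wide (x) and 18 mm thick, lie across the top of the two x-running rails, running the full 981 mm width of the frame in y; the slats are evenly spaced along x between the inner faces of the end posts with equal gaps (rounded down to the nearest mm) at the −x end and between each pair — any rounding remainder accumulates at the +x end.

C is a rectangular door frame: two vertical jambs of 59×139 mm section, 2185 mm tall, with a clear opening 909 mm wide between their inner faces. A header 107 mm tall and 139 mm deep lies on top of the jambs and spans the full outside width.

The bed frame is against the table's +x side, with their −y faces flush. The door frame is on top of the table.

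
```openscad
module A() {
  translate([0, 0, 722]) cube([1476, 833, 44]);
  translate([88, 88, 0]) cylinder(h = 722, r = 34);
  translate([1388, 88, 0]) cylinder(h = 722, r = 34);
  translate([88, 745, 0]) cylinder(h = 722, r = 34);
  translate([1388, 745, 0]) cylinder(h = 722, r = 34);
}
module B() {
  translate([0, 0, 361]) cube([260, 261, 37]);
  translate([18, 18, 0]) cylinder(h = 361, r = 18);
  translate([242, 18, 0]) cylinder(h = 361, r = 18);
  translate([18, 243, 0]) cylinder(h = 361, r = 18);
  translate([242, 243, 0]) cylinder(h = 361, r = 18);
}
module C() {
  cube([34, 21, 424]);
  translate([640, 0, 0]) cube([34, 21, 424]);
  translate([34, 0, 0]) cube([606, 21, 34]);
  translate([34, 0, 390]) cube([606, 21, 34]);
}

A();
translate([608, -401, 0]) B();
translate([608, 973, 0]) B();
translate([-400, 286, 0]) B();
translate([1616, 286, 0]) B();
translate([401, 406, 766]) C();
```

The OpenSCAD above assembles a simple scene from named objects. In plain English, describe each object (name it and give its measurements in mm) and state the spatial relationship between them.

A is a table: top 1476 mm (x) × 833 mm (y), 44 mm thick, upper face at z = 766 mm, on four round legs of 68 mm diameter, each leg's bounding box inset 54 mm from the nearest pair of top edges, running from z = 0 to the bottom of the top.

B is a four-legged stool. The seat is a 260×261×37 mm slab whose top surface is at z = 398 mm; four round legs, each 36 mm in diameter, run from the floor (z = 0) to the underside of the seat, each leg's axis is inset half a diameter from the nearest pair of seat edges (so the leg's bounding box is flush with the corner).

C is a rectangular picture frame lying in the x–z plane (depth along y). The opening is 606 mm wide (x) by 356 mm tall (z), surrounded by a border 34 mm wide on all four sides. The frame is 21 mm deep and is made of two full-height vertical stiles with two horizontal rails fitted between them.

Four stools sit around the table at the −y, +y, −x, +x sides. The picture frame is on top of the table, centred.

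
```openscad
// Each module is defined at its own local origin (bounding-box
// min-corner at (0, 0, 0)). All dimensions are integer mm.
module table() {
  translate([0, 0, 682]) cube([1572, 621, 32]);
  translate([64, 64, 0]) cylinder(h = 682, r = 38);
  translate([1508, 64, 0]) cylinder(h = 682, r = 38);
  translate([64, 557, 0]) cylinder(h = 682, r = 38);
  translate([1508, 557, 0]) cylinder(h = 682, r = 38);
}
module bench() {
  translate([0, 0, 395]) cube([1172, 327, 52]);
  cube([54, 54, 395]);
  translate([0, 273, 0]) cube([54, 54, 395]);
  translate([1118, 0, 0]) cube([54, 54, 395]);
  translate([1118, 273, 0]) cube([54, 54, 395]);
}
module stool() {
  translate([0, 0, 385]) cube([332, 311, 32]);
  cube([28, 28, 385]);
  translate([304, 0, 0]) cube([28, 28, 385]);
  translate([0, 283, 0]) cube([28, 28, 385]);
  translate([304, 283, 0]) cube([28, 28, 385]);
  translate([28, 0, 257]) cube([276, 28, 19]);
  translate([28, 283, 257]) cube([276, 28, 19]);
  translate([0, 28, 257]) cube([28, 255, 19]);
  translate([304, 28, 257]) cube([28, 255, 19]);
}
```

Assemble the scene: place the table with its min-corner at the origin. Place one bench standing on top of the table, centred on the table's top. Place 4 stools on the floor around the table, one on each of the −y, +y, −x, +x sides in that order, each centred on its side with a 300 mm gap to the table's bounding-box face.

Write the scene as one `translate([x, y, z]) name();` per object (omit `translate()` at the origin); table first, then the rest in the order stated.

table();
translate([200, 147, 714]) bench();
translate([620, -611, 0]) stool();
translate([620, 921, 0]) stool();
translate([-632, 155, 0]) stool();
translate([1872, 155, 0]) stool();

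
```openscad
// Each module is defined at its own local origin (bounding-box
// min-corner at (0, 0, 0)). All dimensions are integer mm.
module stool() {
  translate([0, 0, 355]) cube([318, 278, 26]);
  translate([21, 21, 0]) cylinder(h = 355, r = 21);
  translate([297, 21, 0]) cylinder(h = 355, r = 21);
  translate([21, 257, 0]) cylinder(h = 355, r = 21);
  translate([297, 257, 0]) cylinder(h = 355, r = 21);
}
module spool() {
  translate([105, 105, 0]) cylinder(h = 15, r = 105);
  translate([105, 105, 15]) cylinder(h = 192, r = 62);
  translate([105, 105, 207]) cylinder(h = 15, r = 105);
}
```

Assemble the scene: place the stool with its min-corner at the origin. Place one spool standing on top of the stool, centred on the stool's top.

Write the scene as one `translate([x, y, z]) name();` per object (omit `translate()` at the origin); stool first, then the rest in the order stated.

stool();
translate([54, 34, 381]) spool();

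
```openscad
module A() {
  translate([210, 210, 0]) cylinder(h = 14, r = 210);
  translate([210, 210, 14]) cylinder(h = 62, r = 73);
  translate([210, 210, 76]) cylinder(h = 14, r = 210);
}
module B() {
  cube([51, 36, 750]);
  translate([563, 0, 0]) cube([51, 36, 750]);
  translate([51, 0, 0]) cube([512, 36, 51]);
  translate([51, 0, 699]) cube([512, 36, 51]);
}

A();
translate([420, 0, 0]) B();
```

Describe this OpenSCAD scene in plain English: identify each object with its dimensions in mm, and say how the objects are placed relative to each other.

A is a spool: two coaxial disc flanges of radius 210 mm and thickness 14 mm, joined by a core cylinder of radius 73 mm and height 62 mm. The lower flange rests on z = 0 and the three cylinders share a vertical axis.

B is a rectangular picture frame lying in the x–z plane (depth along y). The opening is 512 mm wide (x) by 648 mm tall (z), surrounded by a border 51 mm wide on all four sides. The frame is 36 mm deep and is made of two full-height vertical stiles with two horizontal rails fitted between them.

The picture frame is against the spool's +x side, with their −y faces flush.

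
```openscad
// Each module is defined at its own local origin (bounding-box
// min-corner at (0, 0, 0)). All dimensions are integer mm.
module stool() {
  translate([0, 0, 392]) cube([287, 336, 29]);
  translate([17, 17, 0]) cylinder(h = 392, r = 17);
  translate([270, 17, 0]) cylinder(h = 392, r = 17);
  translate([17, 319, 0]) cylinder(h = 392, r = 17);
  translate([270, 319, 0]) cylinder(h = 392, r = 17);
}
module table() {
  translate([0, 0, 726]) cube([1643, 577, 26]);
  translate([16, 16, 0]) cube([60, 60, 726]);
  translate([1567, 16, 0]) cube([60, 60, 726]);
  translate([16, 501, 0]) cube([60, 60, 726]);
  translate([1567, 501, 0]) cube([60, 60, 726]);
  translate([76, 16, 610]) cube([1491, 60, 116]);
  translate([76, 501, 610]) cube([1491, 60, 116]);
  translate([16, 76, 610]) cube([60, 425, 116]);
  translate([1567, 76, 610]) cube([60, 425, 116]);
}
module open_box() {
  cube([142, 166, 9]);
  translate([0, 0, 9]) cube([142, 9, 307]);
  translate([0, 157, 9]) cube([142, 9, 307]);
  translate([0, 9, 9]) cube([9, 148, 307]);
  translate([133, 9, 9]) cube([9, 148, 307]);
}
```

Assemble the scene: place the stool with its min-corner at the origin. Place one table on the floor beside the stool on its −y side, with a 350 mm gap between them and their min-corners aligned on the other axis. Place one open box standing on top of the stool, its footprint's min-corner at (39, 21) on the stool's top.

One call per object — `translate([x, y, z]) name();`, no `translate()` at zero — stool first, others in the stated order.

stool();
translate([0, -927, 0]) table();
translate([39, 21, 421]) open_box();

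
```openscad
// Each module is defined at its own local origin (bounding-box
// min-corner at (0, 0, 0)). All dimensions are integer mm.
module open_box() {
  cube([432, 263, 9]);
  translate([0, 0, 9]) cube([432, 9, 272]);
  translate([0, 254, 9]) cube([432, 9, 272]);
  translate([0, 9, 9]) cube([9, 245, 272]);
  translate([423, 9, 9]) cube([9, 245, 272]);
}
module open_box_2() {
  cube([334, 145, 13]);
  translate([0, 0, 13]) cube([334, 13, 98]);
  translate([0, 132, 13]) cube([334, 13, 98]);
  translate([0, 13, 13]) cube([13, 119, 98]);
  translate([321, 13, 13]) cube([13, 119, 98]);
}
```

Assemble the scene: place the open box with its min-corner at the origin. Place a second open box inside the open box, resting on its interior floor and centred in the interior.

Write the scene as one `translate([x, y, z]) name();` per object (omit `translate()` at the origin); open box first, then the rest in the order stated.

open_box();
translate([49, 59, 9]) open_box_2();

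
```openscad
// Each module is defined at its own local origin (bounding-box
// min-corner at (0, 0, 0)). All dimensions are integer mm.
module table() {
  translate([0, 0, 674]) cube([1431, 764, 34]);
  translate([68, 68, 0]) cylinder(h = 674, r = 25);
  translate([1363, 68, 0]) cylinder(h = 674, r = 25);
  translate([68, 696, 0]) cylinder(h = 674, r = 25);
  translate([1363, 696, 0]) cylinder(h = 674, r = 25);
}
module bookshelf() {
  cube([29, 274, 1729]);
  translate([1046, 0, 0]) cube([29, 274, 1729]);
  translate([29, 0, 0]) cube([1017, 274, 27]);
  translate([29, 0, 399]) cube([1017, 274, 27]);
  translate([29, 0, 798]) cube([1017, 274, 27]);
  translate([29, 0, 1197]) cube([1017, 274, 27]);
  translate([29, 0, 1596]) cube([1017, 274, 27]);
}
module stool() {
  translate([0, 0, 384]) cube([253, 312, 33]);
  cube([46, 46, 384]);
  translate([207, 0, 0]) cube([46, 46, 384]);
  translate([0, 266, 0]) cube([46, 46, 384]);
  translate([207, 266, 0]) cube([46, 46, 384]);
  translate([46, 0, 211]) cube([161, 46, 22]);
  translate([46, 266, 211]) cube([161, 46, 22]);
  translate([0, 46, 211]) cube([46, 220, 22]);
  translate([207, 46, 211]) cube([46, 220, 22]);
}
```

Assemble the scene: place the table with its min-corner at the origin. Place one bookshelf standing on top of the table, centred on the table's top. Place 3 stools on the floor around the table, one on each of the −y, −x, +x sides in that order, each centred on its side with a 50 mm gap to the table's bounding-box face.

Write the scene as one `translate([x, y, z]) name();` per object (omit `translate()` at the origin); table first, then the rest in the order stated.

table();
translate([178, 245, 708]) bookshelf();
translate([589, -362, 0]) stool();
translate([-303, 226, 0]) stool();
translate([1481, 226, 0]) stool();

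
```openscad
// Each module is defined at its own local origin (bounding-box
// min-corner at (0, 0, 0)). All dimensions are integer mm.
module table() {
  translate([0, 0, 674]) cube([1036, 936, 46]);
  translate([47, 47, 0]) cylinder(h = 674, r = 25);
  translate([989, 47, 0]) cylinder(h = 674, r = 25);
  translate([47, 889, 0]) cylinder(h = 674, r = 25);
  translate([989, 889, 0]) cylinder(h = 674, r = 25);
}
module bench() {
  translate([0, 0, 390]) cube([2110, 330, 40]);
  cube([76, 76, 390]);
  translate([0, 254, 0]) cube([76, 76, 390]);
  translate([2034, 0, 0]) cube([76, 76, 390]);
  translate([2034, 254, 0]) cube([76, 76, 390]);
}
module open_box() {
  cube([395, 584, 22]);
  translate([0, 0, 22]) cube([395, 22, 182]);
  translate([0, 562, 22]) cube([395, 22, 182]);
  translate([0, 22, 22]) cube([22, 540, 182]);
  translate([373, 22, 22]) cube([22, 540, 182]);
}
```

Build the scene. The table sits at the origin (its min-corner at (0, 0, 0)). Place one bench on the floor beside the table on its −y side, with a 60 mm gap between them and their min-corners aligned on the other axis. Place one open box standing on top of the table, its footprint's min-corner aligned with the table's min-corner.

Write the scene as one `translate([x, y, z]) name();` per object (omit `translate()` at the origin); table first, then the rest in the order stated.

table();
translate([0, -390, 0]) bench();
translate([0, 0, 720]) open_box();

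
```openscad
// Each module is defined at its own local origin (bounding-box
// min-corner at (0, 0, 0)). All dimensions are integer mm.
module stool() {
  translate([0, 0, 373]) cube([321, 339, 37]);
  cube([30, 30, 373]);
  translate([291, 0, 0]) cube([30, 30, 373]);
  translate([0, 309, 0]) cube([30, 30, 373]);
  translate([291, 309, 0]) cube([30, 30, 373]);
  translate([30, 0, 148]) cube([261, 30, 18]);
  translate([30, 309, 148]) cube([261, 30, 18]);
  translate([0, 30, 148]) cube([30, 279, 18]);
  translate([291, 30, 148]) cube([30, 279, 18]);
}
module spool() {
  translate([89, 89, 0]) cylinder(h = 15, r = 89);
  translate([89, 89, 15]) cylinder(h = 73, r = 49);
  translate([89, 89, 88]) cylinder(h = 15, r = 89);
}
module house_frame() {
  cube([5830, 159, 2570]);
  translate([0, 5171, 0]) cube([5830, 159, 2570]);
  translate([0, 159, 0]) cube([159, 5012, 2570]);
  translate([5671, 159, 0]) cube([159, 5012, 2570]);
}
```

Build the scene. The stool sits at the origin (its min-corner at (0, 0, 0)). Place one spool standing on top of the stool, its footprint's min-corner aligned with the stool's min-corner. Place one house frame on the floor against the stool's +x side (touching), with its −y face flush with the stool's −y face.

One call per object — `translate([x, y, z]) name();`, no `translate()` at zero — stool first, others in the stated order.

stool();
translate([0, 0, 410]) spool();
translate([321, 0, 0]) house_frame();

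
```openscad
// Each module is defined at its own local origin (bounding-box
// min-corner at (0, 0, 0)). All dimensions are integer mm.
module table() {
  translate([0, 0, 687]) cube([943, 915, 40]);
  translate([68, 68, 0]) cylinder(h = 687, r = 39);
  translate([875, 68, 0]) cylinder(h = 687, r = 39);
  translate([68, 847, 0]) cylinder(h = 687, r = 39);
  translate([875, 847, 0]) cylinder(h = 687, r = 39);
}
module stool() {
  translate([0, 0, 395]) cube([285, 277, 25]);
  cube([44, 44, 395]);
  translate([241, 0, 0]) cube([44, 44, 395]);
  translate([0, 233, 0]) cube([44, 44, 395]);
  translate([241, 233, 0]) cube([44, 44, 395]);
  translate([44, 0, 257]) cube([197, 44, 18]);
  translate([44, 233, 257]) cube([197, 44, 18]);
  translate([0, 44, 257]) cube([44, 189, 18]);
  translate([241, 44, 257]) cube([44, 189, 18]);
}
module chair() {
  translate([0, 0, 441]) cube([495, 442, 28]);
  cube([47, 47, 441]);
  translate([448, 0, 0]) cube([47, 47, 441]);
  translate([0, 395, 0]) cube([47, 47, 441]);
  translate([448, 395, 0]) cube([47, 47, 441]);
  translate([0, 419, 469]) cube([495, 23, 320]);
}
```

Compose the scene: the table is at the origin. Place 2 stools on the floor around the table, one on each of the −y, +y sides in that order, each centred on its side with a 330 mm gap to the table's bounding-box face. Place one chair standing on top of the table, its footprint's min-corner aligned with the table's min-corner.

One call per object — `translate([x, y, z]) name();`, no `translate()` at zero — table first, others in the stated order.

table();
translate([329, -607, 0]) stool();
translate([329, 1245, 0]) stool();
translate([0, 0, 727]) chair();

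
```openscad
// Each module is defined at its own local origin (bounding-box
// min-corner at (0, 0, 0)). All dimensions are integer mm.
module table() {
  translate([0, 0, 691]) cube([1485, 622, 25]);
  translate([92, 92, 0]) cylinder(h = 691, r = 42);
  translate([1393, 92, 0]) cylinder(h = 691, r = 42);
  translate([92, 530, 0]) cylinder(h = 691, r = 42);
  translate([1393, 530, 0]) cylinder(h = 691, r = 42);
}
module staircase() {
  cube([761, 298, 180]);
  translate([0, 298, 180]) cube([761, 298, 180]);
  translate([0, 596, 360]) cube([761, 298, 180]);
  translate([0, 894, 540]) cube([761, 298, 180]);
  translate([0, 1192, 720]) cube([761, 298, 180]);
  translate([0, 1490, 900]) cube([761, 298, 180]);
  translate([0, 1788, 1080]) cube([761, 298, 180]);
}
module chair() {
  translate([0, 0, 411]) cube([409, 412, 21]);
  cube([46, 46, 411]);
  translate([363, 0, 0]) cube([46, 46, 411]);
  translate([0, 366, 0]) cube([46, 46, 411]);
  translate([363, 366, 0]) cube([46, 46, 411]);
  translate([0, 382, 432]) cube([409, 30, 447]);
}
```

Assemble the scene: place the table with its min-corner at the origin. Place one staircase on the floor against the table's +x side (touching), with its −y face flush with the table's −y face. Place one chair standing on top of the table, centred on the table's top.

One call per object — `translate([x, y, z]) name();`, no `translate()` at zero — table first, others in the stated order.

table();
translate([1485, 0, 0]) staircase();
translate([538, 105, 716]) chair();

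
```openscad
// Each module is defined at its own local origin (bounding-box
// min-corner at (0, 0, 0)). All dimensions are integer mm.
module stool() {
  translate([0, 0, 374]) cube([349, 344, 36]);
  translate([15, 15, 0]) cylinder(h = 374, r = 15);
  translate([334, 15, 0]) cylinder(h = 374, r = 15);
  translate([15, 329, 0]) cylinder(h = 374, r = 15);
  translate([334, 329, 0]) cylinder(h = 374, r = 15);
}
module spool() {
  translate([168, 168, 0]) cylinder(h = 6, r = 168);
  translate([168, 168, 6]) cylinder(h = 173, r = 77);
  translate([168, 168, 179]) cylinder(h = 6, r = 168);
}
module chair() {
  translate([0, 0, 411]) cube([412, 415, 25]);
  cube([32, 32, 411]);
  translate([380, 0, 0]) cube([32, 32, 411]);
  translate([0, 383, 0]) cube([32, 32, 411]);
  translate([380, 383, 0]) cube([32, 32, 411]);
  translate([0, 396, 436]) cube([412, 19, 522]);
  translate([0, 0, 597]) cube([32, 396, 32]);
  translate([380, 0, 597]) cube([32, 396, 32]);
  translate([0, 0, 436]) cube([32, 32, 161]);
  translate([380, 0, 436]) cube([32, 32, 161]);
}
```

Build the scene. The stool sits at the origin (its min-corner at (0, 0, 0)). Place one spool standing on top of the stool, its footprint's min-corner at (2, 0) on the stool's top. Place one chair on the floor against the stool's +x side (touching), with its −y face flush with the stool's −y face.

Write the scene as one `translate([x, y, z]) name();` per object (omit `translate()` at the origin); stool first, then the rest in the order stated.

stool();
translate([2, 0, 410]) spool();
translate([349, 0, 0]) chair();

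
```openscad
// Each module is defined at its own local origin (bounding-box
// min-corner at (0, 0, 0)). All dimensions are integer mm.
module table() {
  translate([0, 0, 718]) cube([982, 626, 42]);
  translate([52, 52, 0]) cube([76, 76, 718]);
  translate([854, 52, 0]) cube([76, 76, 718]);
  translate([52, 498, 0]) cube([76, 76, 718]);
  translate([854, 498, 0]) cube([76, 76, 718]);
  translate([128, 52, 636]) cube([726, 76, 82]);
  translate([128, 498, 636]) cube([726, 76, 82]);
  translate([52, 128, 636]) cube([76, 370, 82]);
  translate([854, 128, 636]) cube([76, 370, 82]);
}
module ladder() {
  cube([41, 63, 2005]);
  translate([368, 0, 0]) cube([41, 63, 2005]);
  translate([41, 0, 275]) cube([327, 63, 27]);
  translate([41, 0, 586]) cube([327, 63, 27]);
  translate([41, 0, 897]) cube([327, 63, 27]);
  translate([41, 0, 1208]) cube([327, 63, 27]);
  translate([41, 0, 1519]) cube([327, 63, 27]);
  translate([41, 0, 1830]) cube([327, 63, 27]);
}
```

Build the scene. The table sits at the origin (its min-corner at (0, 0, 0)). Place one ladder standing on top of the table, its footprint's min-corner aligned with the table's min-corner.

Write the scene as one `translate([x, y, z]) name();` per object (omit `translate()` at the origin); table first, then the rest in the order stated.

table();
translate([0, 0, 760]) ladder();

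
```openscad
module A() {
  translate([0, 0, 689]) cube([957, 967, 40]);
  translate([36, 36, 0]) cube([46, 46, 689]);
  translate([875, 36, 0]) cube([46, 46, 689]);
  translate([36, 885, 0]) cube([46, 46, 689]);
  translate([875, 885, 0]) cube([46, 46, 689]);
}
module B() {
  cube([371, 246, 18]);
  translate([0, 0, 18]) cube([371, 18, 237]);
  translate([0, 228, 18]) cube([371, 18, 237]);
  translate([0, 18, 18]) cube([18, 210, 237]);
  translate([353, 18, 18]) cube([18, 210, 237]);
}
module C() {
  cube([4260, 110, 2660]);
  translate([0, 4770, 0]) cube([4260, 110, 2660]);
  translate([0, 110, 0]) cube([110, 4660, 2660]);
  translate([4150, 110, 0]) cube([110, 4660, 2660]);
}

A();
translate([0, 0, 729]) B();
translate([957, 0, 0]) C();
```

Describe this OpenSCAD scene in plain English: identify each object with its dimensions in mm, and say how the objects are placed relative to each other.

A is a rectangular dining table. The top is 957×967×40 mm with its upper surface at z = 729 mm. It stands on four 46×46 mm square legs, each inset 36 mm from the nearest pair of top edges, running from the floor to the underside of the top.

B is an open storage box with external size 371×246×255 mm and wall thickness 18 mm (the base is also 18 mm thick). The base covers the whole footprint; the four walls stand on the base, with the y-facing walls full-width and the x-facing walls fitting between their inner faces.

C is the wall frame of a small rectangular building: four walls, each 2660 mm tall and 110 mm thick, enclosing a footprint 4260 mm (x) by 4880 mm (y) outside-to-outside, with no floor or roof. The front and back walls (the −y and +y sides) span the full width; the two side walls fit between them.

The open box is on top of the table. The house frame is against the table's +x side, with their −y faces flush.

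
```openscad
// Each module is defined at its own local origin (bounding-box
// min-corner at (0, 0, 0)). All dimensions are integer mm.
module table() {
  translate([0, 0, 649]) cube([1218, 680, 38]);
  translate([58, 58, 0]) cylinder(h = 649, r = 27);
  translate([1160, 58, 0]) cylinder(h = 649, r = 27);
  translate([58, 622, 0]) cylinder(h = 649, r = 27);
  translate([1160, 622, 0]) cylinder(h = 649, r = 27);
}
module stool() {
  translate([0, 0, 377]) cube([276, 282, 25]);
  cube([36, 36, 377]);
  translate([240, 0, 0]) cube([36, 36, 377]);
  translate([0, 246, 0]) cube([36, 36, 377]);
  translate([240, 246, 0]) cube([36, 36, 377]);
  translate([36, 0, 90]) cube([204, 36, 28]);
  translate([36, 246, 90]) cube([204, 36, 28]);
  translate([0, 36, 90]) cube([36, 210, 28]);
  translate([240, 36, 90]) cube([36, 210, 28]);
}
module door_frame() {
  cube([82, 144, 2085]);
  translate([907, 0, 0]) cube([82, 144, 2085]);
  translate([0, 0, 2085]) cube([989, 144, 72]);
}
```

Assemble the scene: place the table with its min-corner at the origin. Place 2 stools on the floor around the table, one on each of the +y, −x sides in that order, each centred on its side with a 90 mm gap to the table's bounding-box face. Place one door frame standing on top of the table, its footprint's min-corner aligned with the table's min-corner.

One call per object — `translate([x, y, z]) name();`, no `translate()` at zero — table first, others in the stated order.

table();
translate([471, 770, 0]) stool();
translate([-366, 199, 0]) stool();
translate([0, 0, 687]) door_frame();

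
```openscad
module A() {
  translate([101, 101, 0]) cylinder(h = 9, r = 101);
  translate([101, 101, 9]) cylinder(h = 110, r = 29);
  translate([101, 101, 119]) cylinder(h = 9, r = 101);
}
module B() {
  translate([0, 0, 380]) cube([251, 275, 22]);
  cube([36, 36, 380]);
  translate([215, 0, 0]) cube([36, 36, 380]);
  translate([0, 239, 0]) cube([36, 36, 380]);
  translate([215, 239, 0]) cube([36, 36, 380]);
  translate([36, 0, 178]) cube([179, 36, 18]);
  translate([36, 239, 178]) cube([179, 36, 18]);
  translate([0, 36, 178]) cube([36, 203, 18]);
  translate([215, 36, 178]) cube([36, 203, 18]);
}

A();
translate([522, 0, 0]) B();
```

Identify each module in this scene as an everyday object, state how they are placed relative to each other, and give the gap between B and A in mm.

The stool's nearest face is 320 mm from the spool's +x face.

A is a spool. B is a stool. The stool is on the floor beside the spool on its +x side. The gap between the stool and the spool is 320 mm.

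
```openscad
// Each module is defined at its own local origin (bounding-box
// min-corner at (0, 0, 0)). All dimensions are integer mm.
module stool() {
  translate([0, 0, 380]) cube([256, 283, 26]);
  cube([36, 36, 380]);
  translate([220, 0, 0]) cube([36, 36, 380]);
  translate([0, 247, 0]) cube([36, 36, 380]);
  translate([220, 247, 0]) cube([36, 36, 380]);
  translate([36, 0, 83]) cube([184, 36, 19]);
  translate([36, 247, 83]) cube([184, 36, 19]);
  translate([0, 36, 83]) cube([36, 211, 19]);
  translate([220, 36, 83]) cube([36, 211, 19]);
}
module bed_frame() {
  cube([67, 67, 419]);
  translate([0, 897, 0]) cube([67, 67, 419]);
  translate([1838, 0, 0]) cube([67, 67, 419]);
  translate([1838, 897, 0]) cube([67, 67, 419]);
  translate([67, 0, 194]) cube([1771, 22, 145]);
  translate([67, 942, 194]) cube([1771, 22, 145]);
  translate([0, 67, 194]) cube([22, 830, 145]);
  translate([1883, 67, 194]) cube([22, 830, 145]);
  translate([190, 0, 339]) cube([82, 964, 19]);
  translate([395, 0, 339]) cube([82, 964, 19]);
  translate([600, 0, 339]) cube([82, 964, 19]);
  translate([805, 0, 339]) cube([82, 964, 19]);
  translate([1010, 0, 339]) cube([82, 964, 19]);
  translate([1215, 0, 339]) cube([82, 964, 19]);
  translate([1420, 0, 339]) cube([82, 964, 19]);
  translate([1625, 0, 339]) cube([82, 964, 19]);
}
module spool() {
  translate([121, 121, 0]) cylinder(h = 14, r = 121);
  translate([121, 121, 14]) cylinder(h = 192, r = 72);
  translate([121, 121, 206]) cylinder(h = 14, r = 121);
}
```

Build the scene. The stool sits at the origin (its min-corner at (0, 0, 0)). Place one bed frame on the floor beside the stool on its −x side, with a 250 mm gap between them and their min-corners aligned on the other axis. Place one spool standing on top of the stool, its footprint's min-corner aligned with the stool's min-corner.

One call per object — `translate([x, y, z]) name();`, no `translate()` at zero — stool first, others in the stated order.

stool();
translate([-2155, 0, 0]) bed_frame();
translate([0, 0, 406]) spool();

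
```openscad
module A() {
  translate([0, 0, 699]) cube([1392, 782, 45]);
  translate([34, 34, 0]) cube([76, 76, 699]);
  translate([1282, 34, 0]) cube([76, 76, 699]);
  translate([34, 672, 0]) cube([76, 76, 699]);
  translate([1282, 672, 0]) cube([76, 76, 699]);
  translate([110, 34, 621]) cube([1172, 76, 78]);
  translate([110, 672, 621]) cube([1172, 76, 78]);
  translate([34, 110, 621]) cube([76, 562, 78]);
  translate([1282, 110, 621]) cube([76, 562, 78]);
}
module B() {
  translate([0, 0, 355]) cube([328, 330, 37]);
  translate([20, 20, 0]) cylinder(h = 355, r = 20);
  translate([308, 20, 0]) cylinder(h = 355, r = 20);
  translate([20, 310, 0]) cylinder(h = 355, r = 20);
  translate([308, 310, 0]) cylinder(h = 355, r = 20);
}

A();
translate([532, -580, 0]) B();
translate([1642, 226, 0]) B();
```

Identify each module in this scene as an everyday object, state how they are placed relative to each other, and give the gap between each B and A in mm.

Each stool's nearest face is 250 mm from the table's bounding box.

A is a table. B is a stool. Two stools sit around the table at the −y, +x sides. The gap between each stool and the table is 250 mm.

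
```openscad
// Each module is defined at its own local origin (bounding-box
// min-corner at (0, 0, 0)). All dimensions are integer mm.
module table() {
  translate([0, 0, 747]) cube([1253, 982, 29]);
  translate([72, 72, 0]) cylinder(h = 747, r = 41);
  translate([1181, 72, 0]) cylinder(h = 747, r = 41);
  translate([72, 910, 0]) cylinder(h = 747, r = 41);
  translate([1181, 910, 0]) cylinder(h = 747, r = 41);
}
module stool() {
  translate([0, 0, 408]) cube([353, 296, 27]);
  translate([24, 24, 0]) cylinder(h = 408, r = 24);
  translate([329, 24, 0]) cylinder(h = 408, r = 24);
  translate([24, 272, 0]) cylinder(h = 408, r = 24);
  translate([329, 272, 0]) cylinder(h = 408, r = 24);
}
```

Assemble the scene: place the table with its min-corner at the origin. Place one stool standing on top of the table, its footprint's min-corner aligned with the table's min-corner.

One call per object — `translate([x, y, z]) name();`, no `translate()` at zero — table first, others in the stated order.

table();
translate([0, 0, 776]) stool();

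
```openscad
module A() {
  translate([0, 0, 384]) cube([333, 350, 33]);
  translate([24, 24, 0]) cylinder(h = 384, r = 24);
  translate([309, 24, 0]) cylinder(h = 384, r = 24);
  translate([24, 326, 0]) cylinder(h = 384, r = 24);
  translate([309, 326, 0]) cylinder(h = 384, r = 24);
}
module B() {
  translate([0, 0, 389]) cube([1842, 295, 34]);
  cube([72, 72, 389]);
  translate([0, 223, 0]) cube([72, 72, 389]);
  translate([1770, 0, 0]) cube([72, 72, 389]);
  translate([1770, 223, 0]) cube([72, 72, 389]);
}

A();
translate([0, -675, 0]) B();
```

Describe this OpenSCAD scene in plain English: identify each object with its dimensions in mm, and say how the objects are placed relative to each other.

A is a four-legged stool. The seat is a 333×350×33 mm slab whose top surface is at z = 417 mm; four round legs, each 48 mm in diameter, run from the floor (z = 0) to the underside of the seat, each leg's axis is inset half a diameter from the nearest pair of seat edges (so the leg's bounding box is flush with the corner).

B is a bench: a 1842×295 mm seat slab, 34 mm thick, top at z = 423 mm, on four 72×72 mm square legs flush with the seat corners and standing on z = 0.

The bench is on the floor beside the stool on its −y side.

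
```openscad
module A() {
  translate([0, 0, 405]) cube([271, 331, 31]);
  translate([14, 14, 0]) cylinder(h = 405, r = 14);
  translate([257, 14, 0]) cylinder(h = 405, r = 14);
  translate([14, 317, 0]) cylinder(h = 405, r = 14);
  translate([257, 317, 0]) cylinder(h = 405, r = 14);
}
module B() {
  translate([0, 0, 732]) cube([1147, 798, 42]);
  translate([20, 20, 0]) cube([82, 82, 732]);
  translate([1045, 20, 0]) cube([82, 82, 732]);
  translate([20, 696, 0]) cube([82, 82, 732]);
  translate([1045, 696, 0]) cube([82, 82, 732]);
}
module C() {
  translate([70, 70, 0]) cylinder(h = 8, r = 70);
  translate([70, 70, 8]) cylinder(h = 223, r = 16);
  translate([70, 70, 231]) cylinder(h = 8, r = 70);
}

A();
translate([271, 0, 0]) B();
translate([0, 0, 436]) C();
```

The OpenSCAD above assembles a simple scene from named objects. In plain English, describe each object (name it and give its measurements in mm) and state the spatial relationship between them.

A is a simple wooden stool: a rectangular seat 271 mm (x) by 331 mm (y), 31 mm thick, top face at z = 436 mm, on four round legs, each 28 mm in diameter. The legs rest on z = 0, each leg's axis is inset half a diameter from the nearest pair of seat edges (so the leg's bounding box is flush with the corner).

B is a table: top 1147 mm (x) × 798 mm (y), 42 mm thick, upper face at z = 774 mm, on four 82×82 mm square legs, each inset 20 mm from the nearest pair of top edges, running from z = 0 to the bottom of the top.

C is a spool: two coaxial disc flanges of radius 70 mm and thickness 8 mm, joined by a core cylinder of radius 16 mm and height 223 mm. The lower flange rests on z = 0 and the three cylinders share a vertical axis.

The table is against the stool's +x side, with their −y faces flush. The spool is on top of the stool.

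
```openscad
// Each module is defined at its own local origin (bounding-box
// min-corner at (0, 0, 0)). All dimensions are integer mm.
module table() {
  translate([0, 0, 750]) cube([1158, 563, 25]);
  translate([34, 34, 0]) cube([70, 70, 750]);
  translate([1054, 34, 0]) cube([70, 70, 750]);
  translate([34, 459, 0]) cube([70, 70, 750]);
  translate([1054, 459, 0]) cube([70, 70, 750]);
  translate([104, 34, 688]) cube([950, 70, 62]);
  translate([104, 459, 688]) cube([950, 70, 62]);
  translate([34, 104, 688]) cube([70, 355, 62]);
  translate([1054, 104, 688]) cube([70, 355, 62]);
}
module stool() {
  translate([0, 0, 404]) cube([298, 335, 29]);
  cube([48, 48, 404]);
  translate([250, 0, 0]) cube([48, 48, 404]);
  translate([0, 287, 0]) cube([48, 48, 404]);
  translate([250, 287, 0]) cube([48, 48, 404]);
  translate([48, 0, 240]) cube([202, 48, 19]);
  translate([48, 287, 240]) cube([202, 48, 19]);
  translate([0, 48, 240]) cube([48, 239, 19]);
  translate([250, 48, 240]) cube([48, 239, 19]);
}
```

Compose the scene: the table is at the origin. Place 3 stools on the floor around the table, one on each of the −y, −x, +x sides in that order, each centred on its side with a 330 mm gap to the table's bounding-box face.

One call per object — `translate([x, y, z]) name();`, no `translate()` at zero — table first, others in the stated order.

table();
translate([430, -665, 0]) stool();
translate([-628, 114, 0]) stool();
translate([1488, 114, 0]) stool();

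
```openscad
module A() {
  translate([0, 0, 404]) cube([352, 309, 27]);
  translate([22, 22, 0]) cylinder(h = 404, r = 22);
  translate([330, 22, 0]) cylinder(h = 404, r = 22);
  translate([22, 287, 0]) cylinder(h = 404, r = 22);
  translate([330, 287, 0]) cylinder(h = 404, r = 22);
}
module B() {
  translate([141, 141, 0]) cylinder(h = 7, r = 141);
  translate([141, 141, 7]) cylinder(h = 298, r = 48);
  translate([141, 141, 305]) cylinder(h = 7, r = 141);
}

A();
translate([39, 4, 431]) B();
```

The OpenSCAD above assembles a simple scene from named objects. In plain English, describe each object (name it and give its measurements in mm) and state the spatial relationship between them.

A is a four-legged stool. The seat is a 352×309×27 mm slab whose top surface is at z = 431 mm; four round legs, each 44 mm in diameter, run from the floor (z = 0) to the underside of the seat, each leg's axis is inset half a diameter from the nearest pair of seat edges (so the leg's bounding box is flush with the corner).

B is a spool: two coaxial disc flanges of radius 141 mm and thickness 7 mm, joined by a core cylinder of radius 48 mm and height 298 mm. The lower flange rests on z = 0 and the three cylinders share a vertical axis.

The spool is on top of the stool.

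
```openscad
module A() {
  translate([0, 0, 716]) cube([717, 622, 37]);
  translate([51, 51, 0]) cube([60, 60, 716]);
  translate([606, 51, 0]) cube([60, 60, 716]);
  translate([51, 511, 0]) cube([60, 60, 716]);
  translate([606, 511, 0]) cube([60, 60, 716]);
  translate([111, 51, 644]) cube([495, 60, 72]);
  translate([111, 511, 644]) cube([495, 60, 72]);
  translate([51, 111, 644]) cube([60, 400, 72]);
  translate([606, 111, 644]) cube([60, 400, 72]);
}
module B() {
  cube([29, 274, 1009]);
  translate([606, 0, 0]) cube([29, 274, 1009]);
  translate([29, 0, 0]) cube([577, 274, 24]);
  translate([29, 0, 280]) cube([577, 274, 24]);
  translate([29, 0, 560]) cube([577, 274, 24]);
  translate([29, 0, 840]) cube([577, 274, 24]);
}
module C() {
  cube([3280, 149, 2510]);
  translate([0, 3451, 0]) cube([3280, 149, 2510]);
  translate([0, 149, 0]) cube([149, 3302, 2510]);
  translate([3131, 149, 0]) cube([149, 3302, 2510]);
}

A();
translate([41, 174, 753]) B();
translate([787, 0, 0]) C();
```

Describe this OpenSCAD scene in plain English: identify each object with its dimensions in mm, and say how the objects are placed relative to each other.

A is a rectangular dining table. The top is 717×622×37 mm with its upper surface at z = 753 mm. It stands on four 60×60 mm square legs, each inset 51 mm from the nearest pair of top edges, running from the floor to the underside of the top. Four apron rails, 60 mm thick and 72 mm tall, run between adjacent legs with their top edges flush with the underside of the top and their outer faces flush with the legs' outer faces.

B is a bookshelf 635 mm wide overall, 274 mm deep and 1009 mm tall. The two sides are 29 mm thick vertical panels. 4 horizontal shelves of 24 mm thickness span between the inner faces of the sides; the lowest shelf sits on the floor and shelves are stacked with a clear vertical gap of 256 mm between each pair.

C is the wall frame of a small rectangular building: four walls, each 2510 mm tall and 149 mm thick, enclosing a footprint 3280 mm (x) by 3600 mm (y) outside-to-outside, with no floor or roof. The front and back walls (the −y and +y sides) span the full width; the two side walls fit between them.

The bookshelf is on top of the table, centred. The house frame is on the floor beside the table on its +x side.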